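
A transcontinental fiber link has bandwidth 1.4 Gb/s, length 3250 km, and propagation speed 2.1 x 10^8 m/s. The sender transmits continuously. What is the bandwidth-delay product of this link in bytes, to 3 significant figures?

Propagation delay = 3250000 / 210000000 = 0.0154762 s.
BDP = R × t_prop = 1400000000 × 0.0154762 = 21666700 bits.
In bytes: 21666700/8 = 2710000 bytes.

2710000 bytes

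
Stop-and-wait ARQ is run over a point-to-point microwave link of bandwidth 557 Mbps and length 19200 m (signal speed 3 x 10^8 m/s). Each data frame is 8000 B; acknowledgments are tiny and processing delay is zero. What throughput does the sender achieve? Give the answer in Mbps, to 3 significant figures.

263 Mbps

t_tx = L/R = 64000/557000000 = 0.000114901 s.
t_prop = 19200/300000000 = 6.4e-05 s; RTT = 0.000128 s.
Cycle = t_tx + RTT = 0.000242901 s.
Throughput = L / cycle = 64000 / 0.000242901 = 263 Mbps.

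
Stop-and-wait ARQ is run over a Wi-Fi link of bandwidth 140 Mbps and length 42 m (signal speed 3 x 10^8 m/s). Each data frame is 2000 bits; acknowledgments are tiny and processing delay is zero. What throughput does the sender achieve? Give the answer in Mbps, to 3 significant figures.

t_tx = L/R = 2000/140000000 = 1.42857e-05 s.
t_prop = 42/300000000 = 1.4e-07 s; RTT = 2.8e-07 s.
Cycle = t_tx + RTT = 1.45657e-05 s.
Throughput = L / cycle = 2000 / 1.45657e-05 = 137 Mbps.

137 Mbps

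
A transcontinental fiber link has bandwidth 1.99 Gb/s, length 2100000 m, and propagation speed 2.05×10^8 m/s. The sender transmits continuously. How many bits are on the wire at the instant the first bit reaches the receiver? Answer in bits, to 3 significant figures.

Propagation delay = 2100000 / 2.05e+08 = 0.0102439 s.
BDP = R × t_prop = 1990000000 × 0.0102439 = 20385400 bits.

20400000 bits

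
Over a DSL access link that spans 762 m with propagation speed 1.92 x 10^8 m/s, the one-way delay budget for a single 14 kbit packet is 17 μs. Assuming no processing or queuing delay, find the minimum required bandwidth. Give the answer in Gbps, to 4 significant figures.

1.074 Gbps

Propagation delay = 762 / 192000000 = 3.96875 μs.
Transmission budget = 17 − 3.96875 = 13.0313 μs.
R ≥ L / t_tx = 14000 bits / 1.30313e-05 s = 1.074 Gbps.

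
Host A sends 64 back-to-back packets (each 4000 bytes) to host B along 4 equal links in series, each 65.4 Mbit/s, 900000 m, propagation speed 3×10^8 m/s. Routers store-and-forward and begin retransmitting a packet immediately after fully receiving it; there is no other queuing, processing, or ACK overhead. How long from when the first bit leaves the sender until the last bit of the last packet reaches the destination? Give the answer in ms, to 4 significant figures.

44.78 ms

Per-hop transmission t_tx = L/R = 32000/6.54e+07 = 0.489297 ms.
Per-hop propagation t_prop = 900000/300000000 = 3 ms.
Pipeline fill: first packet needs 4·t_tx to clear all hops; remaining 63 packets each add one t_tx.
Total = (4+64-1)·t_tx + 4·t_prop = 67·0.489297 + 4·3 = 44.78 ms.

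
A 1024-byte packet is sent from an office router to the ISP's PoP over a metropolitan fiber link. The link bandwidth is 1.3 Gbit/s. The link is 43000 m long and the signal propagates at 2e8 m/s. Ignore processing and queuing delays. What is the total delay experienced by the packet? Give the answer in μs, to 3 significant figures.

L = 1024 × 8 = 8192 bits.
Transmission delay = L/R = 8192 / 1300000000 = 6.30154 μs.
Propagation delay = d/s = 43000 m / 200000000 m/s = 215 μs.
Total = 221 μs.

221 μs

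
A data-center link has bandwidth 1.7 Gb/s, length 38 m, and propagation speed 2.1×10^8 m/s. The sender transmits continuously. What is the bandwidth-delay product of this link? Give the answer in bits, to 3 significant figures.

Propagation delay = 38 / 210000000 = 1.80952e-07 s.
BDP = R × t_prop = 1700000000 × 1.80952e-07 = 307.619 bits.

308 bits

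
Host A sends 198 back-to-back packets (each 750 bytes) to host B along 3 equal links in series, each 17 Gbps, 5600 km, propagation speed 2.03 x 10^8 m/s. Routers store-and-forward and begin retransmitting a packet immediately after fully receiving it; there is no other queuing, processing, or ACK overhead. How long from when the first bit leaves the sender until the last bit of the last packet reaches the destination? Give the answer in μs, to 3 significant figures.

82800 μs

Per-hop transmission t_tx = L/R = 6000/17000000000 = 0.352941 μs.
Per-hop propagation t_prop = 5600000/2.03e+08 = 27586.2 μs.
Pipeline fill: first packet needs 3·t_tx to clear all hops; remaining 197 packets each add one t_tx.
Total = (3+198-1)·t_tx + 3·t_prop = 200·0.352941 + 3·27586.2 = 82800 μs.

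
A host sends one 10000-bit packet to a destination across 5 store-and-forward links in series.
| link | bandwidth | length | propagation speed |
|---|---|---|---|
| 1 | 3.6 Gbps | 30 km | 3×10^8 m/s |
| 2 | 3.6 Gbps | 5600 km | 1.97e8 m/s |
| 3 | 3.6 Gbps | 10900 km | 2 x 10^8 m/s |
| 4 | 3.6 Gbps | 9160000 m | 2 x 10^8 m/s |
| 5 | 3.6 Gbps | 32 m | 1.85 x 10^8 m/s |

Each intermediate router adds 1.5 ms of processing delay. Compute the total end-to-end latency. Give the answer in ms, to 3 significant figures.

Transmission delay per hop = L/R = 10000/3600000000 = 0.00277778 ms; 5 hops → 0.0138889 ms.
Propagation delays (d/s per hop): 0.1, 28.4264, 54.5, 45.8, 0.000172973 ms; sum = 128.827 ms.
Processing at 4 router(s): 4 × 1.5 ms = 6 ms.
End-to-end = 135 ms.

135 ms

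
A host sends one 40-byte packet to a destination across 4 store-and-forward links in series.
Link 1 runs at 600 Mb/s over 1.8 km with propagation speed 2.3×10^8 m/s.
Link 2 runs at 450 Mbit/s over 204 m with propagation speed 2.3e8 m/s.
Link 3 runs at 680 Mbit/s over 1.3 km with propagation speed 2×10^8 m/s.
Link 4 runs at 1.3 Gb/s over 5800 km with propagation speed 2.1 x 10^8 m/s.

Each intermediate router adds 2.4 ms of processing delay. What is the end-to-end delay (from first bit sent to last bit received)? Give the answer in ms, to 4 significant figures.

34.84 ms

L = 40 × 8 = 320 bits.
Transmission delays (L/R per hop): 0.000533333, 0.000711111, 0.000470588, 0.000246154 ms; sum = 0.00196119 ms.
Propagation delays (d/s per hop): 0.00782609, 0.000886957, 0.0065, 27.619 ms; sum = 27.6343 ms.
Processing at 3 router(s): 3 × 2.4 ms = 7.2 ms.
End-to-end = 34.84 ms.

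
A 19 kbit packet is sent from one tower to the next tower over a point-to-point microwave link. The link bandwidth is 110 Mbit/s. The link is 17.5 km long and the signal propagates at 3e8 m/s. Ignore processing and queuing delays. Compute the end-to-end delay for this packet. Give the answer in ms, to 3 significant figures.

0.231 ms

L = 19000 bits.
Transmission delay = L/R = 19000 / 110000000 = 0.172727 ms.
Propagation delay = d/s = 17500 m / 300000000 m/s = 0.0583333 ms.
Total = 0.231 ms.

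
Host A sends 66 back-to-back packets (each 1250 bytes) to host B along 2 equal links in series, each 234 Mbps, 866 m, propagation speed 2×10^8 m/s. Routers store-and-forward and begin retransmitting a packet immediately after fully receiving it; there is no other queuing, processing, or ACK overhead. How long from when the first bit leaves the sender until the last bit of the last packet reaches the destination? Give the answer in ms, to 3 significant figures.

Per-hop transmission t_tx = L/R = 10000/234000000 = 0.042735 ms.
Per-hop propagation t_prop = 866/200000000 = 0.00433 ms.
Pipeline fill: first packet needs 2·t_tx to clear all hops; remaining 65 packets each add one t_tx.
Total = (2+66-1)·t_tx + 2·t_prop = 67·0.042735 + 2·0.00433 = 2.87 ms.

2.87 ms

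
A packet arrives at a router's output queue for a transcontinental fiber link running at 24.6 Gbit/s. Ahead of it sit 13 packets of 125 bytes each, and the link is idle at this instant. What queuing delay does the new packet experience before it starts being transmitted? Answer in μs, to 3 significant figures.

0.528 μs

Each queued packet: L/R = 1000/24600000000 = 0.0406504 μs.
13 queued → 0.528455 μs.
Queuing delay = 0.528 μs.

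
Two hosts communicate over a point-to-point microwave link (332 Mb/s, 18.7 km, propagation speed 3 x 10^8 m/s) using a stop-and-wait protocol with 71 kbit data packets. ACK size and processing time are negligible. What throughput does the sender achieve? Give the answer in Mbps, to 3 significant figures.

210 Mbps

t_tx = L/R = 71000/332000000 = 0.000213855 s.
t_prop = 18700/300000000 = 6.23333e-05 s; RTT = 0.000124667 s.
Cycle = t_tx + RTT = 0.000338522 s.
Throughput = L / cycle = 71000 / 0.000338522 = 210 Mbps.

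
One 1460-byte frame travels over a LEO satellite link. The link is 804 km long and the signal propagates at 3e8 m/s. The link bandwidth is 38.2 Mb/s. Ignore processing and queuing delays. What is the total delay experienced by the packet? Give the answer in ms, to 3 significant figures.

2.99 ms

L = 1460 × 8 = 11680 bits.
Transmission delay = L/R = 11680 / 38200000 = 0.305759 ms.
Propagation delay = d/s = 804000 m / 300000000 m/s = 2.68 ms.
Total = 2.99 ms.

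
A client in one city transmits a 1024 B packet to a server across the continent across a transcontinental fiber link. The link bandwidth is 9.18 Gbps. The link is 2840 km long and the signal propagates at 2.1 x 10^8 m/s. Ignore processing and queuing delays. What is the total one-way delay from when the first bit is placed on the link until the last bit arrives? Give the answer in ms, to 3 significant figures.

L = 1024 × 8 = 8192 bits.
Transmission delay = L/R = 8192 / 9180000000 = 0.000892375 ms.
Propagation delay = d/s = 2840000 m / 210000000 m/s = 13.5238 ms.
Total = 13.5 ms.

13.5 ms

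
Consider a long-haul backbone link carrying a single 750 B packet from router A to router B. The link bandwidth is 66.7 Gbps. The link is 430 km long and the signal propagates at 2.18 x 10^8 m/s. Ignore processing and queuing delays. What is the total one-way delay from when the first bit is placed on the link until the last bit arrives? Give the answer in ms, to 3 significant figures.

1.97 ms

L = 750 × 8 = 6000 bits.
Transmission delay = L/R = 6000 / 66700000000 = 8.9955e-05 ms.
Propagation delay = d/s = 430000 m / 2.18e+08 m/s = 1.97248 ms.
Total = 1.97 ms.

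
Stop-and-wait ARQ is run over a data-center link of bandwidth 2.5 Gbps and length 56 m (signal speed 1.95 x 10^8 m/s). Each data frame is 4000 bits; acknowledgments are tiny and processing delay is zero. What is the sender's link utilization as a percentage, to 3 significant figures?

t_tx = L/R = 4000/2500000000 = 1.6e-06 s.
t_prop = 56/195000000 = 2.87179e-07 s; RTT = 5.74359e-07 s.
Cycle = t_tx + RTT = 2.17436e-06 s.
Utilization = t_tx / cycle = 1.6e-06/2.17436e-06 = 73.6 %.

73.6 %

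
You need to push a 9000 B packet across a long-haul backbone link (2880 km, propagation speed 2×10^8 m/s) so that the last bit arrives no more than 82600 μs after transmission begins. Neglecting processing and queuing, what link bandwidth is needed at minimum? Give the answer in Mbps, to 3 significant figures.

L = 72000 bits.
Propagation delay = 2880000 / 200000000 = 14400 μs.
Transmission budget = 82600 − 14400 = 68200 μs.
R ≥ L / t_tx = 72000 bits / 0.0682 s = 1.06 Mbps.

1.06 Mbps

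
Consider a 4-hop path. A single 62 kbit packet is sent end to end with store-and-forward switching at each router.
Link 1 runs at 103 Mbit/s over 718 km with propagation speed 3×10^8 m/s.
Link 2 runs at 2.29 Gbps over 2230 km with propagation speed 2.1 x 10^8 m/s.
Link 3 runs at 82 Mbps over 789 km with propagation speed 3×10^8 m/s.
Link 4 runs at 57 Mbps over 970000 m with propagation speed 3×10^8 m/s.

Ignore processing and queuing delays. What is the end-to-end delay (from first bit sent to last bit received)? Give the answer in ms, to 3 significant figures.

21.3 ms

L = 62000 bits.
Transmission delays (L/R per hop): 0.601942, 0.0270742, 0.756098, 1.08772 ms; sum = 2.47283 ms.
Propagation delays (d/s per hop): 2.39333, 10.619, 2.63, 3.23333 ms; sum = 18.8757 ms.
End-to-end = 21.3 ms.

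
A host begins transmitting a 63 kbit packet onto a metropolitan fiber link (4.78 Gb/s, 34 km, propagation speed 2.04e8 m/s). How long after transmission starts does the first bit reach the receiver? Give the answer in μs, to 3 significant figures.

167 μs

First bit experiences only propagation delay: d/s = 34000/204000000 = 167 μs.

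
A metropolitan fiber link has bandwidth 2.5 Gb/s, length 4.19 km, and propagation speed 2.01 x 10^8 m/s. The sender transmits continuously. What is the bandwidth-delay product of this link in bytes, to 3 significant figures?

Propagation delay = 4190 / 2.01e+08 = 2.08458e-05 s.
BDP = R × t_prop = 2500000000 × 2.08458e-05 = 52114.4 bits.
In bytes: 52114.4/8 = 6510 bytes.

6510 bytes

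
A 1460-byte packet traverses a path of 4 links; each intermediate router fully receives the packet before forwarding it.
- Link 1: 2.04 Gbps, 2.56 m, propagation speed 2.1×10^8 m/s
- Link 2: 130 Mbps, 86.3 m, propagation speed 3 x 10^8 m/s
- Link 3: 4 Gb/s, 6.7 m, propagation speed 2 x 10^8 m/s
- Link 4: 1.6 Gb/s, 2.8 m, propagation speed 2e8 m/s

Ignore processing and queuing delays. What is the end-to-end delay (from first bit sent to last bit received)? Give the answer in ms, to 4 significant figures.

L = 1460 × 8 = 11680 bits.
Transmission delays (L/R per hop): 0.00572549, 0.0898462, 0.00292, 0.0073 ms; sum = 0.105792 ms.
Propagation delays (d/s per hop): 1.21905e-05, 0.000287667, 3.35e-05, 1.4e-05 ms; sum = 0.000347357 ms.
End-to-end = 0.1061 ms.

0.1061 ms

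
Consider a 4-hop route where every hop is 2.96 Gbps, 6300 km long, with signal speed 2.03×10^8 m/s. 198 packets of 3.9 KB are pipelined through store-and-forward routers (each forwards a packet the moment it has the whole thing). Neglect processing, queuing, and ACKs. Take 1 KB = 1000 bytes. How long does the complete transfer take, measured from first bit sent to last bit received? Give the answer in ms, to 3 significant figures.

126 ms

Per-hop transmission t_tx = L/R = 31200/2960000000 = 0.0105405 ms.
Per-hop propagation t_prop = 6300000/2.03e+08 = 31.0345 ms.
Pipeline fill: first packet needs 4·t_tx to clear all hops; remaining 197 packets each add one t_tx.
Total = (4+198-1)·t_tx + 4·t_prop = 201·0.0105405 + 4·31.0345 = 126 ms.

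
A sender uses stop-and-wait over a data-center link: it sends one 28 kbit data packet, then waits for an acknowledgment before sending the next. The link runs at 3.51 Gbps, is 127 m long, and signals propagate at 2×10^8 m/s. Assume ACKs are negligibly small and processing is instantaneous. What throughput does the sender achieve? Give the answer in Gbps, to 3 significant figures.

3.03 Gbps

t_tx = L/R = 28000/3510000000 = 7.97721e-06 s.
t_prop = 127/200000000 = 6.35e-07 s; RTT = 1.27e-06 s.
Cycle = t_tx + RTT = 9.24721e-06 s.
Throughput = L / cycle = 28000 / 9.24721e-06 = 3.03 Gbps.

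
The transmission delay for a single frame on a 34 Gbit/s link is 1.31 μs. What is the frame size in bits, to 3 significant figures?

44500 bits

L = R × t_tx = 34000000000 b/s × 1.31e-06 s = 44540 bits.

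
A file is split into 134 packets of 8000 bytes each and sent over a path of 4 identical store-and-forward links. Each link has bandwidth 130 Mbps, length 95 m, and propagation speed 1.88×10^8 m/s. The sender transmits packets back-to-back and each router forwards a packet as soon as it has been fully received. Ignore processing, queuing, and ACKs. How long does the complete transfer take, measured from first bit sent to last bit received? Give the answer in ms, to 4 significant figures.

67.45 ms

Per-hop transmission t_tx = L/R = 64000/130000000 = 0.492308 ms.
Per-hop propagation t_prop = 95/188000000 = 0.000505319 ms.
Pipeline fill: first packet needs 4·t_tx to clear all hops; remaining 133 packets each add one t_tx.
Total = (4+134-1)·t_tx + 4·t_prop = 137·0.492308 + 4·0.000505319 = 67.45 ms.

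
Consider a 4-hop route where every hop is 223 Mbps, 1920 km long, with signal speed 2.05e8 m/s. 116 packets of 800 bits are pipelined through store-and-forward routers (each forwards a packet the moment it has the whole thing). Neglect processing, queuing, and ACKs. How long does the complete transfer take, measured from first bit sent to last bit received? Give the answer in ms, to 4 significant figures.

37.89 ms

Per-hop transmission t_tx = L/R = 800/223000000 = 0.00358744 ms.
Per-hop propagation t_prop = 1920000/2.05e+08 = 9.36585 ms.
Pipeline fill: first packet needs 4·t_tx to clear all hops; remaining 115 packets each add one t_tx.
Total = (4+116-1)·t_tx + 4·t_prop = 119·0.00358744 + 4·9.36585 = 37.89 ms.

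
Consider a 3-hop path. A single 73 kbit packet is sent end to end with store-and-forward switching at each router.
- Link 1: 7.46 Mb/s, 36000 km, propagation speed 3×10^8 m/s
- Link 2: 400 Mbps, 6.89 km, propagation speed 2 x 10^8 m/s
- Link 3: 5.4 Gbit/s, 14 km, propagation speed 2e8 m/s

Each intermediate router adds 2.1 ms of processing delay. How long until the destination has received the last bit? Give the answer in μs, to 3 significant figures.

L = 73000 bits.
Transmission delays (L/R per hop): 9785.52, 182.5, 13.5185 μs; sum = 9981.54 μs.
Propagation delays (d/s per hop): 120000, 34.45, 70 μs; sum = 120104 μs.
Processing at 2 router(s): 2 × 2.1 ms = 4200 μs.
End-to-end = 134000 μs.

134000 μs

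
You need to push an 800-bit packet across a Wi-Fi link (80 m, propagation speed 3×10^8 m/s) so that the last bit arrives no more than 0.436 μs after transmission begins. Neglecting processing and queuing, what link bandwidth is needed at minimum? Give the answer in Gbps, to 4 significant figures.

Propagation delay = 80 / 300000000 = 0.266667 μs.
Transmission budget = 0.436 − 0.266667 = 0.169333 μs.
R ≥ L / t_tx = 800 bits / 1.69333e-07 s = 4.724 Gbps.

4.724 Gbps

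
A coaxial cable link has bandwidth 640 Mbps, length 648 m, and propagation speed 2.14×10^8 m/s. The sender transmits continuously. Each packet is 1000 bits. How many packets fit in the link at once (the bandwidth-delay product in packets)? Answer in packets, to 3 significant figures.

1.94 packets

Propagation delay = 648 / 214000000 = 3.02804e-06 s.
BDP = R × t_prop = 640000000 × 3.02804e-06 = 1937.94 bits.
In packets of 1000 bits: 1.94 packets.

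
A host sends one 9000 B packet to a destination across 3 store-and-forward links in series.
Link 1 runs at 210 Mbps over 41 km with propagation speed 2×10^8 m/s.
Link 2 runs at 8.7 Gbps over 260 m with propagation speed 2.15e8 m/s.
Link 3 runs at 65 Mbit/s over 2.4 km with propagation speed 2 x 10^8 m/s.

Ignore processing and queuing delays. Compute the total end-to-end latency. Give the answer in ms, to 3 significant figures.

1.68 ms

L = 9000 × 8 = 72000 bits.
Transmission delays (L/R per hop): 0.342857, 0.00827586, 1.10769 ms; sum = 1.45883 ms.
Propagation delays (d/s per hop): 0.205, 0.0012093, 0.012 ms; sum = 0.218209 ms.
End-to-end = 1.68 ms.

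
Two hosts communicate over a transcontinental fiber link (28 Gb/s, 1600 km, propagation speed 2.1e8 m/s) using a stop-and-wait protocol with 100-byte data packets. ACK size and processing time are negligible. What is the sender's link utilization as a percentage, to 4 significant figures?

t_tx = L/R = 800/28000000000 = 2.85714e-08 s.
t_prop = 1600000/210000000 = 0.00761905 s; RTT = 0.0152381 s.
Cycle = t_tx + RTT = 0.0152381 s.
Utilization = t_tx / cycle = 2.85714e-08/0.0152381 = 0.0001875 %.

0.0001875 %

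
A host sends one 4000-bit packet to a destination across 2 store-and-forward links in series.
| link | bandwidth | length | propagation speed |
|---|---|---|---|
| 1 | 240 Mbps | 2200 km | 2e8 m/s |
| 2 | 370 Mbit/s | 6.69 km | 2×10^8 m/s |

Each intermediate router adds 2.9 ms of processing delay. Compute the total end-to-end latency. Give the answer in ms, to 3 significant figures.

14.0 ms

Transmission delays (L/R per hop): 0.0166667, 0.0108108 ms; sum = 0.0274775 ms.
Propagation delays (d/s per hop): 11, 0.03345 ms; sum = 11.0335 ms.
Processing at 1 router(s): 1 × 2.9 ms = 2.9 ms.
End-to-end = 14.0 ms.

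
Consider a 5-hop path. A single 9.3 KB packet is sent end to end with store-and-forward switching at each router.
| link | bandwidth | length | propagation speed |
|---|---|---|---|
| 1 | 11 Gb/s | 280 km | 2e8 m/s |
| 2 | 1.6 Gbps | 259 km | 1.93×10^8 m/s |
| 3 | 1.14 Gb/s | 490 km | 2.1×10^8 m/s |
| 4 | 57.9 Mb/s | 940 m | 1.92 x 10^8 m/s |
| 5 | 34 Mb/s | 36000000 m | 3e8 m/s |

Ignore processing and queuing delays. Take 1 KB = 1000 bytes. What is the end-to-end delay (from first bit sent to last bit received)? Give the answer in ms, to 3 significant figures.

129 ms

L = 74400 bits.
Transmission delays (L/R per hop): 0.00676364, 0.0465, 0.0652632, 1.28497, 2.18824 ms; sum = 3.59174 ms.
Propagation delays (d/s per hop): 1.4, 1.34197, 2.33333, 0.00489583, 120 ms; sum = 125.08 ms.
End-to-end = 129 ms.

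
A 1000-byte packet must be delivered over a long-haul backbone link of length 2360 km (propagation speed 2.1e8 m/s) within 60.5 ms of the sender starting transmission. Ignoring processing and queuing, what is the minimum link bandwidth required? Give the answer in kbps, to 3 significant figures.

L = 8000 bits.
Propagation delay = 2360000 / 210000000 = 11.2381 ms.
Transmission budget = 60.5 − 11.2381 = 49.2619 ms.
R ≥ L / t_tx = 8000 bits / 0.0492619 s = 162 kbps.

162 kbps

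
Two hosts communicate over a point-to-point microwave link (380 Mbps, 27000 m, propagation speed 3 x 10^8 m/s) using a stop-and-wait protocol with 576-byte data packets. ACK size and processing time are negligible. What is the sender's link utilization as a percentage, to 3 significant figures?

6.31 %

t_tx = L/R = 4608/380000000 = 1.21263e-05 s.
t_prop = 27000/300000000 = 9e-05 s; RTT = 0.00018 s.
Cycle = t_tx + RTT = 0.000192126 s.
Utilization = t_tx / cycle = 1.21263e-05/0.000192126 = 6.31 %.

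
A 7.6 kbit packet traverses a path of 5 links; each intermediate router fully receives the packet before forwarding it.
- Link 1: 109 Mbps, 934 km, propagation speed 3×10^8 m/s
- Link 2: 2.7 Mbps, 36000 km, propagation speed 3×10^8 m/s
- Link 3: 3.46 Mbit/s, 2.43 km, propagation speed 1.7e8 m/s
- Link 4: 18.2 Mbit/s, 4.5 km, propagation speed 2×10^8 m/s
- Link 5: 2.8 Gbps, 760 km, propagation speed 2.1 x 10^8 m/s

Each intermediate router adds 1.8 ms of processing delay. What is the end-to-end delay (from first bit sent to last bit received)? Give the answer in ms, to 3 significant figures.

139 ms

L = 7600 bits.
Transmission delays (L/R per hop): 0.0697248, 2.81481, 2.19653, 0.417582, 0.00271429 ms; sum = 5.50137 ms.
Propagation delays (d/s per hop): 3.11333, 120, 0.0142941, 0.0225, 3.61905 ms; sum = 126.769 ms.
Processing at 4 router(s): 4 × 1.8 ms = 7.2 ms.
End-to-end = 139 ms.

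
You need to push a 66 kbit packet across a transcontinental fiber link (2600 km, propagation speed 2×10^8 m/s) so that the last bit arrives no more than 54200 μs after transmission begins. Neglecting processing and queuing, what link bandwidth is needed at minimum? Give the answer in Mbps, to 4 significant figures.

1.602 Mbps

Propagation delay = 2600000 / 200000000 = 13000 μs.
Transmission budget = 54200 − 13000 = 41200 μs.
R ≥ L / t_tx = 66000 bits / 0.0412 s = 1.602 Mbps.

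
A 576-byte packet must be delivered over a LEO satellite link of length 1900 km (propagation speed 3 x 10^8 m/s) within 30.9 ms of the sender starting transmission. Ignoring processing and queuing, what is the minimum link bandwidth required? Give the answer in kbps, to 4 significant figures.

187.6 kbps

L = 4608 bits.
Propagation delay = 1900000 / 300000000 = 6.33333 ms.
Transmission budget = 30.9 − 6.33333 = 24.5667 ms.
R ≥ L / t_tx = 4608 bits / 0.0245667 s = 187.6 kbps.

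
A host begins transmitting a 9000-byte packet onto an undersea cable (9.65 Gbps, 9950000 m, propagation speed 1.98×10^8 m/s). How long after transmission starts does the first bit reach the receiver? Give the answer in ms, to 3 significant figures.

50.3 ms

First bit experiences only propagation delay: d/s = 9950000/198000000 = 50.3 ms.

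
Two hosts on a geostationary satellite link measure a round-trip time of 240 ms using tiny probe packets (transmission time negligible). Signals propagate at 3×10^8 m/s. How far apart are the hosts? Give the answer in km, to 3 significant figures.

36000 km

One-way propagation = RTT/2 = 120 ms.
d = s × t = 300000000 × 0.12 = 36000 km.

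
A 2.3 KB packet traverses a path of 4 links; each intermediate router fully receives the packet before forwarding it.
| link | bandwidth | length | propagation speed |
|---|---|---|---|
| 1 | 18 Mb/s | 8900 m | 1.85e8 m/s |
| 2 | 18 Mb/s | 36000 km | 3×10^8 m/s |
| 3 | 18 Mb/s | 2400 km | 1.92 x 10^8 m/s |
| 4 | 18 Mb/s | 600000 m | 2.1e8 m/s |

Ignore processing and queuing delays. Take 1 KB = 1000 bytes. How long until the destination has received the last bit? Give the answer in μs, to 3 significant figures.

L = 18400 bits.
Transmission delay per hop = L/R = 18400/18000000 = 1022.22 μs; 4 hops → 4088.89 μs.
Propagation delays (d/s per hop): 48.1081, 120000, 12500, 2857.14 μs; sum = 135405 μs.
End-to-end = 139000 μs.

139000 μs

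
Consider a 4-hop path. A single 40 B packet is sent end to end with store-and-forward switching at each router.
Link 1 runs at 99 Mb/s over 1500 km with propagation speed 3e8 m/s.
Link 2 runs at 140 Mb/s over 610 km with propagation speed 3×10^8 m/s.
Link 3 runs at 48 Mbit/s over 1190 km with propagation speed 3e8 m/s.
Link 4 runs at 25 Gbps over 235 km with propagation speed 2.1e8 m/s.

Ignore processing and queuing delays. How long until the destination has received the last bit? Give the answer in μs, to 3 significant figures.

12100 μs

L = 40 × 8 = 320 bits.
Transmission delays (L/R per hop): 3.23232, 2.28571, 6.66667, 0.0128 μs; sum = 12.1975 μs.
Propagation delays (d/s per hop): 5000, 2033.33, 3966.67, 1119.05 μs; sum = 12119 μs.
End-to-end = 12100 μs.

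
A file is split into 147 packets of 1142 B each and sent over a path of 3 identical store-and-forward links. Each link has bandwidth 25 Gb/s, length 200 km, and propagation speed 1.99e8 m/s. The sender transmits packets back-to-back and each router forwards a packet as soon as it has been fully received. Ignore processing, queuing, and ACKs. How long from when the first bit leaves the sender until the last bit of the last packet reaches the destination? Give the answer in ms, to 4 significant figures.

3.070 ms

Per-hop transmission t_tx = L/R = 9136/25000000000 = 0.00036544 ms.
Per-hop propagation t_prop = 200000/199000000 = 1.00503 ms.
Pipeline fill: first packet needs 3·t_tx to clear all hops; remaining 146 packets each add one t_tx.
Total = (3+147-1)·t_tx + 3·t_prop = 149·0.00036544 + 3·1.00503 = 3.070 ms.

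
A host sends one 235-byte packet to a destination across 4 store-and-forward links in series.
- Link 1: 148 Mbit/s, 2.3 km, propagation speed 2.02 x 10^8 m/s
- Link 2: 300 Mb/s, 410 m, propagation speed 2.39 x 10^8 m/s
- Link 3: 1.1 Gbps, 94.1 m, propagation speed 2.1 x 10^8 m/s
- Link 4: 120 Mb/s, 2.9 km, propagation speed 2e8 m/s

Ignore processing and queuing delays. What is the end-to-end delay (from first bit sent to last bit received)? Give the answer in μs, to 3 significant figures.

L = 235 × 8 = 1880 bits.
Transmission delays (L/R per hop): 12.7027, 6.26667, 1.70909, 15.6667 μs; sum = 36.3451 μs.
Propagation delays (d/s per hop): 11.3861, 1.71548, 0.448095, 14.5 μs; sum = 28.0497 μs.
End-to-end = 64.4 μs.

64.4 μs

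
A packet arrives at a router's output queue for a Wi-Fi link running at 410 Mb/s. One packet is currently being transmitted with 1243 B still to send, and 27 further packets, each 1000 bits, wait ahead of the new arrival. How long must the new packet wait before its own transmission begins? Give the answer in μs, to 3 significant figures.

Each queued packet: L/R = 1000/410000000 = 2.43902 μs.
27 queued → 65.8537 μs.
Plus remaining 9944 bits of current packet: 24.2537 μs.
Queuing delay = 90.1 μs.

90.1 μs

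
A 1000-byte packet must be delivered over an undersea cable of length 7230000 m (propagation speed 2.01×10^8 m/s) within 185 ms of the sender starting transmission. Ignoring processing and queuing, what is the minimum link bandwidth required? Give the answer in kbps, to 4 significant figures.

L = 8000 bits.
Propagation delay = 7230000 / 2.01e+08 = 35.9701 ms.
Transmission budget = 185 − 35.9701 = 149.03 ms.
R ≥ L / t_tx = 8000 bits / 0.14903 s = 53.68 kbps.

53.68 kbps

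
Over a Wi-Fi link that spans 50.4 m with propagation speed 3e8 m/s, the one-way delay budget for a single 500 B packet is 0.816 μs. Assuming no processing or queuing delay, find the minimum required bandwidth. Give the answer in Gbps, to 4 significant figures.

6.173 Gbps

L = 4000 bits.
Propagation delay = 50.4 / 300000000 = 0.168 μs.
Transmission budget = 0.816 − 0.168 = 0.648 μs.
R ≥ L / t_tx = 4000 bits / 6.48e-07 s = 6.173 Gbps.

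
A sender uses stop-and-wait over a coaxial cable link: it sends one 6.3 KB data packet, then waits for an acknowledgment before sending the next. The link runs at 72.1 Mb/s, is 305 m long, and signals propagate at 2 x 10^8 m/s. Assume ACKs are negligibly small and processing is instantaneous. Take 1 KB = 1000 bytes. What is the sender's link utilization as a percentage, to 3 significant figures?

t_tx = L/R = 50400/72100000 = 0.000699029 s.
t_prop = 305/200000000 = 1.525e-06 s; RTT = 3.05e-06 s.
Cycle = t_tx + RTT = 0.000702079 s.
Utilization = t_tx / cycle = 0.000699029/0.000702079 = 99.6 %.

99.6 %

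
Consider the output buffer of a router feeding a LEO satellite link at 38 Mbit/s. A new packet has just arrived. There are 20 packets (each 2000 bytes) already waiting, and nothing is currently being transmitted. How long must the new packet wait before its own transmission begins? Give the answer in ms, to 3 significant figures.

Each queued packet: L/R = 16000/38000000 = 0.421053 ms.
20 queued → 8.42105 ms.
Queuing delay = 8.42 ms.

8.42 ms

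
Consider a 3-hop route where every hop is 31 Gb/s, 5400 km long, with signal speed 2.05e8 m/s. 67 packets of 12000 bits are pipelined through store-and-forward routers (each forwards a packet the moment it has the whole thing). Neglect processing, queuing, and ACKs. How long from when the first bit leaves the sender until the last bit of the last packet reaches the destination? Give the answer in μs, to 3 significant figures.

Per-hop transmission t_tx = L/R = 12000/31000000000 = 0.387097 μs.
Per-hop propagation t_prop = 5400000/2.05e+08 = 26341.5 μs.
Pipeline fill: first packet needs 3·t_tx to clear all hops; remaining 66 packets each add one t_tx.
Total = (3+67-1)·t_tx + 3·t_prop = 69·0.387097 + 3·26341.5 = 79100 μs.

79100 μs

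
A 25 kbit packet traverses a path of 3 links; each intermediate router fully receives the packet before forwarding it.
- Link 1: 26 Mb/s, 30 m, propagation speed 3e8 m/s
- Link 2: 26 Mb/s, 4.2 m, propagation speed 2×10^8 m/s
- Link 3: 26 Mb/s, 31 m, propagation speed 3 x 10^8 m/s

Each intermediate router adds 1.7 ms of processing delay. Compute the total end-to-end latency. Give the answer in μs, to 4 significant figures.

6285 μs

L = 25000 bits.
Transmission delay per hop = L/R = 25000/26000000 = 961.538 μs; 3 hops → 2884.62 μs.
Propagation delays (d/s per hop): 0.1, 0.021, 0.103333 μs; sum = 0.224333 μs.
Processing at 2 router(s): 2 × 1.7 ms = 3400 μs.
End-to-end = 6285 μs.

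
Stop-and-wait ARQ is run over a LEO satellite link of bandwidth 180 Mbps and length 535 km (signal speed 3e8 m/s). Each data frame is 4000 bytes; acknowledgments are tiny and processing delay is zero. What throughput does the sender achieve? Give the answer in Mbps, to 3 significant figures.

8.55 Mbps

t_tx = L/R = 32000/180000000 = 0.000177778 s.
t_prop = 535000/300000000 = 0.00178333 s; RTT = 0.00356667 s.
Cycle = t_tx + RTT = 0.00374444 s.
Throughput = L / cycle = 32000 / 0.00374444 = 8.55 Mbps.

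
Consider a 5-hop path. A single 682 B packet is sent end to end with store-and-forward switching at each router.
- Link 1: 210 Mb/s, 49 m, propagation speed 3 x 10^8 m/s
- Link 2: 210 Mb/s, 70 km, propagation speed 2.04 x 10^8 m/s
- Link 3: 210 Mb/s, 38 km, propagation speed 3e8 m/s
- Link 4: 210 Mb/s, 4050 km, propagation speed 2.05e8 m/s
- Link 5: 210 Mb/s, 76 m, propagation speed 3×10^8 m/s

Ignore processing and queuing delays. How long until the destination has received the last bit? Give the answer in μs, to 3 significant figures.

20400 μs

L = 682 × 8 = 5456 bits.
Transmission delay per hop = L/R = 5456/210000000 = 25.981 μs; 5 hops → 129.905 μs.
Propagation delays (d/s per hop): 0.163333, 343.137, 126.667, 19756.1, 0.253333 μs; sum = 20226.3 μs.
End-to-end = 20400 μs.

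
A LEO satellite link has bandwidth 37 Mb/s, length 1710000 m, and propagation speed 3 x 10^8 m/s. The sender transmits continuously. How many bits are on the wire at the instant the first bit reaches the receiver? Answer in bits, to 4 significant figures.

Propagation delay = 1710000 / 300000000 = 0.0057 s.
BDP = R × t_prop = 37000000 × 0.0057 = 210900 bits.

210900 bits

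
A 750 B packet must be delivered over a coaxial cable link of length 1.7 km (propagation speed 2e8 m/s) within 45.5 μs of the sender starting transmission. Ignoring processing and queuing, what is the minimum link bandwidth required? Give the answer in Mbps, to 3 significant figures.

162 Mbps

L = 6000 bits.
Propagation delay = 1700 / 200000000 = 8.5 μs.
Transmission budget = 45.5 − 8.5 = 37 μs.
R ≥ L / t_tx = 6000 bits / 3.7e-05 s = 162 Mbps.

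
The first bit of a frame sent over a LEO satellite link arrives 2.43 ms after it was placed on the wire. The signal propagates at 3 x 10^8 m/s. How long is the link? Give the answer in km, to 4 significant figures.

d = s × t_prop = 300000000 × 0.00243 = 729.0 km.

729.0 km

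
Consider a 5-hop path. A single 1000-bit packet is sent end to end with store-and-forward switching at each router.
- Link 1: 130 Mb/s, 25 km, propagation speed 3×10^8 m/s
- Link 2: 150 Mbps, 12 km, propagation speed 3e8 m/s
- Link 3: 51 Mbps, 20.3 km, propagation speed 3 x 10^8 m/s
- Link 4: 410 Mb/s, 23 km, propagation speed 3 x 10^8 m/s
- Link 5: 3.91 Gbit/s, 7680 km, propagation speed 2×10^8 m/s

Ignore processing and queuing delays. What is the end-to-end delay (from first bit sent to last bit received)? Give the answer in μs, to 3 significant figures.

Transmission delays (L/R per hop): 7.69231, 6.66667, 19.6078, 2.43902, 0.255754 μs; sum = 36.6616 μs.
Propagation delays (d/s per hop): 83.3333, 40, 67.6667, 76.6667, 38400 μs; sum = 38667.7 μs.
End-to-end = 38700 μs.

38700 μs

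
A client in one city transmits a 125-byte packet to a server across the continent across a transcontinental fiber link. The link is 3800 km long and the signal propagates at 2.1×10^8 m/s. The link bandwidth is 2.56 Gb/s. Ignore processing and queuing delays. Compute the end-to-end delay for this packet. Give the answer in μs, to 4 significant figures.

18100 μs

L = 125 × 8 = 1000 bits.
Transmission delay = L/R = 1000 / 2560000000 = 0.390625 μs.
Propagation delay = d/s = 3800000 m / 210000000 m/s = 18095.2 μs.
Total = 18100 μs.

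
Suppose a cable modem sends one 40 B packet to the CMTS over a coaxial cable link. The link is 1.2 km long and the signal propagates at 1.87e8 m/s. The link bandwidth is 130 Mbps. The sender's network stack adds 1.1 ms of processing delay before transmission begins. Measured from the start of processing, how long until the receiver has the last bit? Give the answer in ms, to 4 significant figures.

L = 40 × 8 = 320 bits.
Transmission delay = L/R = 320 / 130000000 = 0.00246154 ms.
Propagation delay = d/s = 1200 m / 187000000 m/s = 0.00641711 ms.
Plus processing delay 1.1 ms = 1.1 ms.
Total = 1.109 ms.

1.109 ms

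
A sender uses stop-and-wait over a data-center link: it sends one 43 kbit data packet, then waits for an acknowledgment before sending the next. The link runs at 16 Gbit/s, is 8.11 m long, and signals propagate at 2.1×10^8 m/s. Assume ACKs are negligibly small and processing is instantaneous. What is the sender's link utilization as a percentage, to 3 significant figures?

97.2 %

t_tx = L/R = 43000/16000000000 = 2.6875e-06 s.
t_prop = 8.11/210000000 = 3.8619e-08 s; RTT = 7.72381e-08 s.
Cycle = t_tx + RTT = 2.76474e-06 s.
Utilization = t_tx / cycle = 2.6875e-06/2.76474e-06 = 97.2 %.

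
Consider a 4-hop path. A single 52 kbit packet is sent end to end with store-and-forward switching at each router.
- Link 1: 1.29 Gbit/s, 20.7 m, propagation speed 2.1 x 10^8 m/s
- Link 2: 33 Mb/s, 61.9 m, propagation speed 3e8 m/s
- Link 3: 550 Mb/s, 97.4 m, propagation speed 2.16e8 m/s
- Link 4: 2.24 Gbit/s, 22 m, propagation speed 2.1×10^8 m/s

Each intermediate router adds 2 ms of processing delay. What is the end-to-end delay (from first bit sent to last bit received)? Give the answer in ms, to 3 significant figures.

7.73 ms

L = 52000 bits.
Transmission delays (L/R per hop): 0.0403101, 1.57576, 0.0945455, 0.0232143 ms; sum = 1.73383 ms.
Propagation delays (d/s per hop): 9.85714e-05, 0.000206333, 0.000450926, 0.000104762 ms; sum = 0.000860593 ms.
Processing at 3 router(s): 3 × 2 ms = 6 ms.
End-to-end = 7.73 ms.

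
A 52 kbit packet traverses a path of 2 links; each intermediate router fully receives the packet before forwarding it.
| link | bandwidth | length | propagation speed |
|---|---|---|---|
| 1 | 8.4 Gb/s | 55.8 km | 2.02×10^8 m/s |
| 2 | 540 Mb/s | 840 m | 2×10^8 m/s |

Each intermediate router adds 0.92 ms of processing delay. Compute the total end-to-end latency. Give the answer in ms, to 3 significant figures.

1.30 ms

L = 52000 bits.
Transmission delays (L/R per hop): 0.00619048, 0.0962963 ms; sum = 0.102487 ms.
Propagation delays (d/s per hop): 0.276238, 0.0042 ms; sum = 0.280438 ms.
Processing at 1 router(s): 1 × 0.92 ms = 0.92 ms.
End-to-end = 1.30 ms.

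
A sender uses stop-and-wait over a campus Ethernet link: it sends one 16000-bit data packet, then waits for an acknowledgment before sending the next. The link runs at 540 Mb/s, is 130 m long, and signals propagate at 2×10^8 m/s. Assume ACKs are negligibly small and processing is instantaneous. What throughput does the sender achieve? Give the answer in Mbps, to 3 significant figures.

517 Mbps

t_tx = L/R = 16000/540000000 = 2.96296e-05 s.
t_prop = 130/200000000 = 6.5e-07 s; RTT = 1.3e-06 s.
Cycle = t_tx + RTT = 3.09296e-05 s.
Throughput = L / cycle = 16000 / 3.09296e-05 = 517 Mbps.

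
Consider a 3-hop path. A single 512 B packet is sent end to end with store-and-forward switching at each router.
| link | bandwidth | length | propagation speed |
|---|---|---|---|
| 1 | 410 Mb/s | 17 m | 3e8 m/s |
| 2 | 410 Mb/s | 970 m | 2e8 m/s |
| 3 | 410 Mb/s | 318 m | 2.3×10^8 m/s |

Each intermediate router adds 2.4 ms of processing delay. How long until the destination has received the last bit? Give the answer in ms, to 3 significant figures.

L = 512 × 8 = 4096 bits.
Transmission delay per hop = L/R = 4096/410000000 = 0.00999024 ms; 3 hops → 0.0299707 ms.
Propagation delays (d/s per hop): 5.66667e-05, 0.00485, 0.00138261 ms; sum = 0.00628928 ms.
Processing at 2 router(s): 2 × 2.4 ms = 4.8 ms.
End-to-end = 4.84 ms.

4.84 ms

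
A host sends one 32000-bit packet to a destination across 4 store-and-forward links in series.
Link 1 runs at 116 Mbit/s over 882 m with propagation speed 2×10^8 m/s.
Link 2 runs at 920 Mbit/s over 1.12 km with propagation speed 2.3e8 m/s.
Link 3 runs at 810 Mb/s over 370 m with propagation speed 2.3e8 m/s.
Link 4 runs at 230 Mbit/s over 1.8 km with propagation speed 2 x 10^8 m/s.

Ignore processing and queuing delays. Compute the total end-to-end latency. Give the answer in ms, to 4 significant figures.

0.5092 ms

Transmission delays (L/R per hop): 0.275862, 0.0347826, 0.0395062, 0.13913 ms; sum = 0.489281 ms.
Propagation delays (d/s per hop): 0.00441, 0.00486957, 0.0016087, 0.009 ms; sum = 0.0198883 ms.
End-to-end = 0.5092 ms.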